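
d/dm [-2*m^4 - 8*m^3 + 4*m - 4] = -8*m^3 - 24*m^2 + 4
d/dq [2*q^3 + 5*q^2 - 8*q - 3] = 6*q^2 + 10*q - 8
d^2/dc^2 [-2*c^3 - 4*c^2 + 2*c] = -12*c - 8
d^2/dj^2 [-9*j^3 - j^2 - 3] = -54*j - 2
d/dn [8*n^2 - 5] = 16*n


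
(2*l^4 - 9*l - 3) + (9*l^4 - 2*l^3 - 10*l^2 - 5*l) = 11*l^4 - 2*l^3 - 10*l^2 - 14*l - 3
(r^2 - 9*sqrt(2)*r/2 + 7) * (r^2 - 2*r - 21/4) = r^4 - 9*sqrt(2)*r^3/2 - 2*r^3 + 7*r^2/4 + 9*sqrt(2)*r^2 - 14*r + 189*sqrt(2)*r/8 - 147/4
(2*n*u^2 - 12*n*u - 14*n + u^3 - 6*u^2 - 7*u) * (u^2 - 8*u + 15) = 2*n*u^4 - 28*n*u^3 + 112*n*u^2 - 68*n*u - 210*n + u^5 - 14*u^4 + 56*u^3 - 34*u^2 - 105*u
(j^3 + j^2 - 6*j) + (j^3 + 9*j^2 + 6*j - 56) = 2*j^3 + 10*j^2 - 56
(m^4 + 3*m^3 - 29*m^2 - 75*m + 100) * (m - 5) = m^5 - 2*m^4 - 44*m^3 + 70*m^2 + 475*m - 500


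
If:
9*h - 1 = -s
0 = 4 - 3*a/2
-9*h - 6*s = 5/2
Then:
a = 8/3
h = 17/90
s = -7/10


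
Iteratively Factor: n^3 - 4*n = (n - 2)*(n^2 + 2*n) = (n - 2)*(n + 2)*(n)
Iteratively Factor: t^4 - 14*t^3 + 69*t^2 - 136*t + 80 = (t - 4)*(t^3 - 10*t^2 + 29*t - 20) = (t - 4)^2*(t^2 - 6*t + 5) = (t - 5)*(t - 4)^2*(t - 1)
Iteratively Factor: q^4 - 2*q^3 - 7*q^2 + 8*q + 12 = (q + 2)*(q^3 - 4*q^2 + q + 6) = (q + 1)*(q + 2)*(q^2 - 5*q + 6) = (q - 3)*(q + 1)*(q + 2)*(q - 2)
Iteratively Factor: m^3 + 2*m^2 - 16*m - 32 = (m + 4)*(m^2 - 2*m - 8) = (m + 2)*(m + 4)*(m - 4)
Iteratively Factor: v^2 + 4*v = (v)*(v + 4)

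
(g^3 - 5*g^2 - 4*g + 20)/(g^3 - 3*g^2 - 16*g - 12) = (g^2 - 7*g + 10)/(g^2 - 5*g - 6)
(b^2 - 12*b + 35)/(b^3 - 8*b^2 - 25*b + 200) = (b - 7)/(b^2 - 3*b - 40)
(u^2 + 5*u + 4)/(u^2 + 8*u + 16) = (u + 1)/(u + 4)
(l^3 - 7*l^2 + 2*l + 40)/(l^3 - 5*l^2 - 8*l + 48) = (l^2 - 3*l - 10)/(l^2 - l - 12)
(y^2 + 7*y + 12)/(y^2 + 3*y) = (y + 4)/y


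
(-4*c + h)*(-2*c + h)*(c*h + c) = 8*c^3*h + 8*c^3 - 6*c^2*h^2 - 6*c^2*h + c*h^3 + c*h^2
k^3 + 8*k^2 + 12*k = k*(k + 2)*(k + 6)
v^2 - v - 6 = (v - 3)*(v + 2)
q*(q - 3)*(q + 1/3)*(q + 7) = q^4 + 13*q^3/3 - 59*q^2/3 - 7*q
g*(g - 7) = g^2 - 7*g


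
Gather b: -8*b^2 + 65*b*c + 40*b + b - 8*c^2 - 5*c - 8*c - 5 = -8*b^2 + b*(65*c + 41) - 8*c^2 - 13*c - 5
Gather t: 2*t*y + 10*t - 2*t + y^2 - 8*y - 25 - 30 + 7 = t*(2*y + 8) + y^2 - 8*y - 48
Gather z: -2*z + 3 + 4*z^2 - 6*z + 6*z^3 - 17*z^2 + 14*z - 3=6*z^3 - 13*z^2 + 6*z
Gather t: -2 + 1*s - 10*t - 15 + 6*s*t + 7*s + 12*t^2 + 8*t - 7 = 8*s + 12*t^2 + t*(6*s - 2) - 24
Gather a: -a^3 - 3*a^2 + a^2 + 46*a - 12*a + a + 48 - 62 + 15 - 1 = -a^3 - 2*a^2 + 35*a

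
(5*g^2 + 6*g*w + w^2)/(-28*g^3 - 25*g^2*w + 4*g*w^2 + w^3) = (5*g + w)/(-28*g^2 + 3*g*w + w^2)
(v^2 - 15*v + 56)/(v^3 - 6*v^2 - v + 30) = (v^2 - 15*v + 56)/(v^3 - 6*v^2 - v + 30)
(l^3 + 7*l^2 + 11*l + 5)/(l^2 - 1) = (l^2 + 6*l + 5)/(l - 1)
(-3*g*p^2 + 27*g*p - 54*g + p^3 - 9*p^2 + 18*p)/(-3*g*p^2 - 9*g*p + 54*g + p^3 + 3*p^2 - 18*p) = (p - 6)/(p + 6)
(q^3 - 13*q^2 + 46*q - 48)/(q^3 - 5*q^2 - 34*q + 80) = (q - 3)/(q + 5)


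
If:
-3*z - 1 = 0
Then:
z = -1/3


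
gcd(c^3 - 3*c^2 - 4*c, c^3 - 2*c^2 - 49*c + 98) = 1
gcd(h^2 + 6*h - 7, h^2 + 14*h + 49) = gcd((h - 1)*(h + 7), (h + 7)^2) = h + 7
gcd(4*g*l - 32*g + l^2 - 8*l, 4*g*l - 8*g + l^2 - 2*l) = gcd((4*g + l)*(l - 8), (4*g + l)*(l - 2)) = 4*g + l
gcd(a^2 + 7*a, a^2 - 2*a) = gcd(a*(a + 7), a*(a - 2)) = a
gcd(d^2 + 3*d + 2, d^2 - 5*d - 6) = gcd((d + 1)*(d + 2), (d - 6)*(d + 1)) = d + 1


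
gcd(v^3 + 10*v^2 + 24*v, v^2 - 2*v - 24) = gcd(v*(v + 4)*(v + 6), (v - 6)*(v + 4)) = v + 4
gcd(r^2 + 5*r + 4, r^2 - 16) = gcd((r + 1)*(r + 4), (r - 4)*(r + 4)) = r + 4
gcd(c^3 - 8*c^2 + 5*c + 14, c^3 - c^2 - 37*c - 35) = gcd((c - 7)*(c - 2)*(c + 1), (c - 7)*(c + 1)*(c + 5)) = c^2 - 6*c - 7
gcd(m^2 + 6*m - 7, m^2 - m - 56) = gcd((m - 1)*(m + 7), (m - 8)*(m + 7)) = m + 7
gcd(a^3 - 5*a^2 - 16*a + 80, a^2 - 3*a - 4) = a - 4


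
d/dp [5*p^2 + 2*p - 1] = 10*p + 2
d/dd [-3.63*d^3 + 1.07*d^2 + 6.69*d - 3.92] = -10.89*d^2 + 2.14*d + 6.69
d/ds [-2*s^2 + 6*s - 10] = 6 - 4*s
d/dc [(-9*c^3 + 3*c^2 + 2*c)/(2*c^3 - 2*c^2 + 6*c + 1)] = (12*c^4 - 116*c^3 - 5*c^2 + 6*c + 2)/(4*c^6 - 8*c^5 + 28*c^4 - 20*c^3 + 32*c^2 + 12*c + 1)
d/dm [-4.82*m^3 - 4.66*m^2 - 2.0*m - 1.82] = -14.46*m^2 - 9.32*m - 2.0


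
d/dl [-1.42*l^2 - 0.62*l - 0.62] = -2.84*l - 0.62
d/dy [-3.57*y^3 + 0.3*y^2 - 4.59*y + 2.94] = -10.71*y^2 + 0.6*y - 4.59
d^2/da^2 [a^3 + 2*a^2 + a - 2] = 6*a + 4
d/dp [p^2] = 2*p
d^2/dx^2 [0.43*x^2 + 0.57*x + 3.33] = 0.860000000000000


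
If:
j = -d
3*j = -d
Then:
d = 0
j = 0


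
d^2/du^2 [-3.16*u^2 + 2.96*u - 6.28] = -6.32000000000000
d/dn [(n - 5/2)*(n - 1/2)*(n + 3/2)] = 3*n^2 - 3*n - 13/4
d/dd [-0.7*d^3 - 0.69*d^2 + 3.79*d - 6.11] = -2.1*d^2 - 1.38*d + 3.79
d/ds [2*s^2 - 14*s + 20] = 4*s - 14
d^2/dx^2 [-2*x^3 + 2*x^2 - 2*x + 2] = 4 - 12*x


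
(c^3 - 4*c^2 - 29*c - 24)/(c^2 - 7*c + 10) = (c^3 - 4*c^2 - 29*c - 24)/(c^2 - 7*c + 10)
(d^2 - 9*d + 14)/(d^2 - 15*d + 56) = (d - 2)/(d - 8)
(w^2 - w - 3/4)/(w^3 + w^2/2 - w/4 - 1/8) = 2*(2*w - 3)/(4*w^2 - 1)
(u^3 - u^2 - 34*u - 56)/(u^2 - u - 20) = (u^2 - 5*u - 14)/(u - 5)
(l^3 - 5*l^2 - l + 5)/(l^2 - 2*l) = (l^3 - 5*l^2 - l + 5)/(l*(l - 2))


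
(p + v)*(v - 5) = p*v - 5*p + v^2 - 5*v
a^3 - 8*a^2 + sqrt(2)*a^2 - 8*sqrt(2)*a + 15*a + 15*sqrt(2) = (a - 5)*(a - 3)*(a + sqrt(2))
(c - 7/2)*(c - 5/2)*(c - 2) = c^3 - 8*c^2 + 83*c/4 - 35/2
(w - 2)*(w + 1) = w^2 - w - 2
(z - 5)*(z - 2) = z^2 - 7*z + 10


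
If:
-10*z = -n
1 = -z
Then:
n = -10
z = -1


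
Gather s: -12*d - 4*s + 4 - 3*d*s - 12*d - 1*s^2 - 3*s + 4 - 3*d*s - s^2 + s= -24*d - 2*s^2 + s*(-6*d - 6) + 8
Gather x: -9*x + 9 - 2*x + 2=11 - 11*x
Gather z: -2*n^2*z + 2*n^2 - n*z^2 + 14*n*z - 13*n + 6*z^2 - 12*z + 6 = 2*n^2 - 13*n + z^2*(6 - n) + z*(-2*n^2 + 14*n - 12) + 6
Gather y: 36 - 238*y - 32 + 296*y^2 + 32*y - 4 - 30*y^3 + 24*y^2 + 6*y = -30*y^3 + 320*y^2 - 200*y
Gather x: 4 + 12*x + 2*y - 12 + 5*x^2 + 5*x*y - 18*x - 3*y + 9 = 5*x^2 + x*(5*y - 6) - y + 1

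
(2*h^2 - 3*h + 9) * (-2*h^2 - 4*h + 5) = -4*h^4 - 2*h^3 + 4*h^2 - 51*h + 45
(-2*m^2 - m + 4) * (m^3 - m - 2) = -2*m^5 - m^4 + 6*m^3 + 5*m^2 - 2*m - 8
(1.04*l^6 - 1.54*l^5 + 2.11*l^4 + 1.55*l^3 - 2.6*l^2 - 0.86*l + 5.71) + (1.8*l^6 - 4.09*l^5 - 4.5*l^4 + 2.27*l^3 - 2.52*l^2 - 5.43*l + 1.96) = 2.84*l^6 - 5.63*l^5 - 2.39*l^4 + 3.82*l^3 - 5.12*l^2 - 6.29*l + 7.67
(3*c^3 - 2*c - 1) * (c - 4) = 3*c^4 - 12*c^3 - 2*c^2 + 7*c + 4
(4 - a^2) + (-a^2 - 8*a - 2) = -2*a^2 - 8*a + 2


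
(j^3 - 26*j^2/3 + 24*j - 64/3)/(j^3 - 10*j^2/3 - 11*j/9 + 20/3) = 3*(3*j^3 - 26*j^2 + 72*j - 64)/(9*j^3 - 30*j^2 - 11*j + 60)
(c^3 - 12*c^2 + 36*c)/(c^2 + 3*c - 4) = c*(c^2 - 12*c + 36)/(c^2 + 3*c - 4)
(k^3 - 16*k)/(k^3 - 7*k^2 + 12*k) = (k + 4)/(k - 3)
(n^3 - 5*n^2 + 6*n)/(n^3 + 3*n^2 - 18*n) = (n - 2)/(n + 6)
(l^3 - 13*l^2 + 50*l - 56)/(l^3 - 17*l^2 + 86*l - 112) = (l - 4)/(l - 8)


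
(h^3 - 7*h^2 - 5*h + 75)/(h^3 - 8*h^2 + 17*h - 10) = (h^2 - 2*h - 15)/(h^2 - 3*h + 2)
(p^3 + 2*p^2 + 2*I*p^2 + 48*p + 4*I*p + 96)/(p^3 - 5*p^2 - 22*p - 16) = (p^2 + 2*I*p + 48)/(p^2 - 7*p - 8)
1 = 1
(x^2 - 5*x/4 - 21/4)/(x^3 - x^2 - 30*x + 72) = (x + 7/4)/(x^2 + 2*x - 24)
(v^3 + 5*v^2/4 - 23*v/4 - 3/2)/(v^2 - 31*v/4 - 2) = (v^2 + v - 6)/(v - 8)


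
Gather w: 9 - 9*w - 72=-9*w - 63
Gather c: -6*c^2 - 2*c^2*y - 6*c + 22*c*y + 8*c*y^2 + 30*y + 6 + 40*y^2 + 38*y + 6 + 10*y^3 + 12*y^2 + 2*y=c^2*(-2*y - 6) + c*(8*y^2 + 22*y - 6) + 10*y^3 + 52*y^2 + 70*y + 12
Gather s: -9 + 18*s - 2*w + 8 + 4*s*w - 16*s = s*(4*w + 2) - 2*w - 1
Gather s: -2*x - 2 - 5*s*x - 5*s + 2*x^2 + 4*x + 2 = s*(-5*x - 5) + 2*x^2 + 2*x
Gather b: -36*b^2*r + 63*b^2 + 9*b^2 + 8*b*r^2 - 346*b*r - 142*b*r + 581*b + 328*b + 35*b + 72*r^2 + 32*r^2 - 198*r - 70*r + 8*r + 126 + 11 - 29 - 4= b^2*(72 - 36*r) + b*(8*r^2 - 488*r + 944) + 104*r^2 - 260*r + 104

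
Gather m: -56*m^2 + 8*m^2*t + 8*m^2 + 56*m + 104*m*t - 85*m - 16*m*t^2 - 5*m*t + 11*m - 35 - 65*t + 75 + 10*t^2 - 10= m^2*(8*t - 48) + m*(-16*t^2 + 99*t - 18) + 10*t^2 - 65*t + 30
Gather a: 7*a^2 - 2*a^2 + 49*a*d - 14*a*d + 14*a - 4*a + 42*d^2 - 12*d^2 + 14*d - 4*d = 5*a^2 + a*(35*d + 10) + 30*d^2 + 10*d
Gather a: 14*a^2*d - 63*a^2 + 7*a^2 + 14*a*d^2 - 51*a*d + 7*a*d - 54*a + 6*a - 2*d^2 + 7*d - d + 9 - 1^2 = a^2*(14*d - 56) + a*(14*d^2 - 44*d - 48) - 2*d^2 + 6*d + 8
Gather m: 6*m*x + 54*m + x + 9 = m*(6*x + 54) + x + 9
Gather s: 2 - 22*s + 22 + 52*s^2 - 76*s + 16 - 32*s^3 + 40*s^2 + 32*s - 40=-32*s^3 + 92*s^2 - 66*s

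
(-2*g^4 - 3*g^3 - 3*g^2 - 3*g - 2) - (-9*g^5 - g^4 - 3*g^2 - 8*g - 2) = 9*g^5 - g^4 - 3*g^3 + 5*g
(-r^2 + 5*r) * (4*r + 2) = -4*r^3 + 18*r^2 + 10*r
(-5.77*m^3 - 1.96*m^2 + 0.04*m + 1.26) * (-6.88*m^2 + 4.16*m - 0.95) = 39.6976*m^5 - 10.5184*m^4 - 2.9473*m^3 - 6.6404*m^2 + 5.2036*m - 1.197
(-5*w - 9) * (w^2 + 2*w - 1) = -5*w^3 - 19*w^2 - 13*w + 9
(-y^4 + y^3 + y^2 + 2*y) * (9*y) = -9*y^5 + 9*y^4 + 9*y^3 + 18*y^2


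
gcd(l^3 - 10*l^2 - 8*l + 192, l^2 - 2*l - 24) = l^2 - 2*l - 24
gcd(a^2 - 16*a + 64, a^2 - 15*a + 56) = a - 8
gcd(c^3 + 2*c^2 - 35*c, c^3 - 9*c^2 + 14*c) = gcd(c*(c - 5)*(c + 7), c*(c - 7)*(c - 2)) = c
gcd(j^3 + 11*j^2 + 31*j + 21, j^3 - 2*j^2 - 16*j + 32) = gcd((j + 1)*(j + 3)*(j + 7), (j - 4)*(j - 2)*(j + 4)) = 1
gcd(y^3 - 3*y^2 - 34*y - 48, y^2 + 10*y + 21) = y + 3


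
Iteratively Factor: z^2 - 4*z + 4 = (z - 2)*(z - 2)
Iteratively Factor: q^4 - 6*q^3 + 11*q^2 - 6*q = (q - 2)*(q^3 - 4*q^2 + 3*q) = q*(q - 2)*(q^2 - 4*q + 3) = q*(q - 3)*(q - 2)*(q - 1)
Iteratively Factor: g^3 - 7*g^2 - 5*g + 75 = (g - 5)*(g^2 - 2*g - 15) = (g - 5)^2*(g + 3)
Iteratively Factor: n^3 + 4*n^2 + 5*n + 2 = (n + 1)*(n^2 + 3*n + 2) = (n + 1)*(n + 2)*(n + 1)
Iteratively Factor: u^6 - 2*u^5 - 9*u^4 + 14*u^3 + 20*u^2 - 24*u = (u - 1)*(u^5 - u^4 - 10*u^3 + 4*u^2 + 24*u) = u*(u - 1)*(u^4 - u^3 - 10*u^2 + 4*u + 24) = u*(u - 2)*(u - 1)*(u^3 + u^2 - 8*u - 12) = u*(u - 2)*(u - 1)*(u + 2)*(u^2 - u - 6) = u*(u - 2)*(u - 1)*(u + 2)^2*(u - 3)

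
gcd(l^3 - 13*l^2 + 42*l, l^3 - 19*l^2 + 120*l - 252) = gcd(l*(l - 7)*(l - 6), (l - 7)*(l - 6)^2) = l^2 - 13*l + 42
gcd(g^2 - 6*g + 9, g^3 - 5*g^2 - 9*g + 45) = g - 3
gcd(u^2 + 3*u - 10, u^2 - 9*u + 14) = u - 2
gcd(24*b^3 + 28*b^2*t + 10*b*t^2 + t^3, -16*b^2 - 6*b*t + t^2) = 2*b + t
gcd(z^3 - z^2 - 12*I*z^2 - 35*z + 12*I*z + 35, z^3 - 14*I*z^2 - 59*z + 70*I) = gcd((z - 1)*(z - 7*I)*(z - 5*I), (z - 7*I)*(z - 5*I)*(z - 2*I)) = z^2 - 12*I*z - 35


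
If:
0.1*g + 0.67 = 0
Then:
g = -6.70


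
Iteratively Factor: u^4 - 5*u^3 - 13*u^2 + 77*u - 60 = (u + 4)*(u^3 - 9*u^2 + 23*u - 15) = (u - 1)*(u + 4)*(u^2 - 8*u + 15) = (u - 5)*(u - 1)*(u + 4)*(u - 3)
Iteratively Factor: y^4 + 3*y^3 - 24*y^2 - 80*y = (y - 5)*(y^3 + 8*y^2 + 16*y) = (y - 5)*(y + 4)*(y^2 + 4*y) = y*(y - 5)*(y + 4)*(y + 4)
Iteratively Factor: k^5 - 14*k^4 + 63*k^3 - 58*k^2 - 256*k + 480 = (k - 3)*(k^4 - 11*k^3 + 30*k^2 + 32*k - 160) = (k - 4)*(k - 3)*(k^3 - 7*k^2 + 2*k + 40) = (k - 5)*(k - 4)*(k - 3)*(k^2 - 2*k - 8) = (k - 5)*(k - 4)^2*(k - 3)*(k + 2)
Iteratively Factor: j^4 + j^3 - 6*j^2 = (j + 3)*(j^3 - 2*j^2) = j*(j + 3)*(j^2 - 2*j) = j^2*(j + 3)*(j - 2)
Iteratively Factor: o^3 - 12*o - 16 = (o - 4)*(o^2 + 4*o + 4) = (o - 4)*(o + 2)*(o + 2)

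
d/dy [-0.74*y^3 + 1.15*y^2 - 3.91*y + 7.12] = -2.22*y^2 + 2.3*y - 3.91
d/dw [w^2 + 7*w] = 2*w + 7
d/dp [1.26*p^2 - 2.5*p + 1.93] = 2.52*p - 2.5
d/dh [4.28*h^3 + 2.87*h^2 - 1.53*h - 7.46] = 12.84*h^2 + 5.74*h - 1.53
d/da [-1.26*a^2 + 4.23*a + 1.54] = 4.23 - 2.52*a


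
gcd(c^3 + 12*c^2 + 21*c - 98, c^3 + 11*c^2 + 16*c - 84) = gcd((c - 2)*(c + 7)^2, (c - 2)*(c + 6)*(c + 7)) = c^2 + 5*c - 14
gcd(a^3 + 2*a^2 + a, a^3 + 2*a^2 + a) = a^3 + 2*a^2 + a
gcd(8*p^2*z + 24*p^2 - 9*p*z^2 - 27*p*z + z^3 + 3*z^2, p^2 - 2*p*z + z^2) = -p + z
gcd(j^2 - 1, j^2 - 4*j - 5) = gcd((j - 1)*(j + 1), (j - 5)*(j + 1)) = j + 1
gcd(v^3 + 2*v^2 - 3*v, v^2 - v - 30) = 1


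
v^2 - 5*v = v*(v - 5)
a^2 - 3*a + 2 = (a - 2)*(a - 1)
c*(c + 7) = c^2 + 7*c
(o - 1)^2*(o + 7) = o^3 + 5*o^2 - 13*o + 7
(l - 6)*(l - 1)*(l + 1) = l^3 - 6*l^2 - l + 6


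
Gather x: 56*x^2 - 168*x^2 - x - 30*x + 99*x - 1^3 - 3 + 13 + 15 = -112*x^2 + 68*x + 24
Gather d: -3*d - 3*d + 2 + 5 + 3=10 - 6*d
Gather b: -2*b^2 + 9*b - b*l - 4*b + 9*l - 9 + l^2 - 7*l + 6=-2*b^2 + b*(5 - l) + l^2 + 2*l - 3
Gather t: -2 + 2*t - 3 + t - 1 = 3*t - 6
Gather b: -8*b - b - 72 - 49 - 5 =-9*b - 126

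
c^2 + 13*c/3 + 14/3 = (c + 2)*(c + 7/3)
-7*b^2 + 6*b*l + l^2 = (-b + l)*(7*b + l)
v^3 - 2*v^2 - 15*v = v*(v - 5)*(v + 3)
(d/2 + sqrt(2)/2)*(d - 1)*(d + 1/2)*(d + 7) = d^4/2 + sqrt(2)*d^3/2 + 13*d^3/4 - 2*d^2 + 13*sqrt(2)*d^2/4 - 2*sqrt(2)*d - 7*d/4 - 7*sqrt(2)/4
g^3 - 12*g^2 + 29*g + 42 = (g - 7)*(g - 6)*(g + 1)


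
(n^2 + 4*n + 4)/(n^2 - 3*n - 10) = (n + 2)/(n - 5)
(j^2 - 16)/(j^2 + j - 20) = (j + 4)/(j + 5)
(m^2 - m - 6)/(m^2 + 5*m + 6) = (m - 3)/(m + 3)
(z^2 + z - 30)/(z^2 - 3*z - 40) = (-z^2 - z + 30)/(-z^2 + 3*z + 40)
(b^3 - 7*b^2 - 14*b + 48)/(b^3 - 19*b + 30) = (b^2 - 5*b - 24)/(b^2 + 2*b - 15)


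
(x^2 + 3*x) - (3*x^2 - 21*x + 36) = -2*x^2 + 24*x - 36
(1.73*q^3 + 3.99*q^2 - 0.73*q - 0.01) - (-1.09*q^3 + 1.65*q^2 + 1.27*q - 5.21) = 2.82*q^3 + 2.34*q^2 - 2.0*q + 5.2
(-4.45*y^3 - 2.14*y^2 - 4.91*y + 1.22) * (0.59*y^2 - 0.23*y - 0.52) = -2.6255*y^5 - 0.2391*y^4 - 0.0906999999999999*y^3 + 2.9619*y^2 + 2.2726*y - 0.6344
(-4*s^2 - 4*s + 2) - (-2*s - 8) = -4*s^2 - 2*s + 10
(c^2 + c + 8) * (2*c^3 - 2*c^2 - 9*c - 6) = 2*c^5 + 5*c^3 - 31*c^2 - 78*c - 48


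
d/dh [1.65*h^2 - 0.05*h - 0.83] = 3.3*h - 0.05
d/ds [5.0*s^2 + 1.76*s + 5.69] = 10.0*s + 1.76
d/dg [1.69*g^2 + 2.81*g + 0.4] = 3.38*g + 2.81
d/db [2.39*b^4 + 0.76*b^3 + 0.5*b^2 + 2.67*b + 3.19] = 9.56*b^3 + 2.28*b^2 + 1.0*b + 2.67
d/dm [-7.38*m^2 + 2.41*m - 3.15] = 2.41 - 14.76*m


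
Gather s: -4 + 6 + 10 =12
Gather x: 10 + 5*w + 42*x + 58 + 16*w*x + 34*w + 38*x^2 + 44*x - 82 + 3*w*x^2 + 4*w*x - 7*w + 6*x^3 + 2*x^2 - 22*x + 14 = 32*w + 6*x^3 + x^2*(3*w + 40) + x*(20*w + 64)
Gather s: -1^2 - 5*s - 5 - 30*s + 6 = -35*s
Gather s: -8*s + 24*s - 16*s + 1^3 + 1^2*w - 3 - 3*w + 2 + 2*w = 0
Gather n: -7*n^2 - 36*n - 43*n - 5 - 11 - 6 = -7*n^2 - 79*n - 22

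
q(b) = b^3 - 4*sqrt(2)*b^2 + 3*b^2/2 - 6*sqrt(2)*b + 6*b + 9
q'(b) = 3*b^2 - 8*sqrt(2)*b + 3*b - 6*sqrt(2) + 6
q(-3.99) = -110.78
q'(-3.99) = 78.45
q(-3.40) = -69.91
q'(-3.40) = 60.46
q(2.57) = -7.87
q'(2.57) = -4.04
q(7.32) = 160.30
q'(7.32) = 97.41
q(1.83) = -3.34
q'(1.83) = -7.65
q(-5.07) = -215.57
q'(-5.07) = 116.78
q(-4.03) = -113.95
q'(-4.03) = 79.74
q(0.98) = 3.51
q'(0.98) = -7.75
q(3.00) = -8.87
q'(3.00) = -0.43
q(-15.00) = -4264.01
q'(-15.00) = 797.22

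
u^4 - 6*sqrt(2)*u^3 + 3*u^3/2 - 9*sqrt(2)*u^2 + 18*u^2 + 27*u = u*(u + 3/2)*(u - 3*sqrt(2))^2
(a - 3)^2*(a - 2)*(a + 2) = a^4 - 6*a^3 + 5*a^2 + 24*a - 36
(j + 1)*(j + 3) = j^2 + 4*j + 3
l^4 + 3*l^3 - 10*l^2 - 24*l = l*(l - 3)*(l + 2)*(l + 4)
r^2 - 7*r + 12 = (r - 4)*(r - 3)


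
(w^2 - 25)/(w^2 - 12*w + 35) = (w + 5)/(w - 7)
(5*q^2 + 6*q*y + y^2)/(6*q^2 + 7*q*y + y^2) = (5*q + y)/(6*q + y)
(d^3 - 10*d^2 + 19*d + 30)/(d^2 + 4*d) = (d^3 - 10*d^2 + 19*d + 30)/(d*(d + 4))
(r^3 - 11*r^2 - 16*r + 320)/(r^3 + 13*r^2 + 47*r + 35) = (r^2 - 16*r + 64)/(r^2 + 8*r + 7)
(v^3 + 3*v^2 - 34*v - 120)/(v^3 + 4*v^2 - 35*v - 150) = (v + 4)/(v + 5)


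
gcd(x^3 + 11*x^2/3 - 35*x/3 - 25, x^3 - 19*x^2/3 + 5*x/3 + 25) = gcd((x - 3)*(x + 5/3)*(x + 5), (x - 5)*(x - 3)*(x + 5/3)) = x^2 - 4*x/3 - 5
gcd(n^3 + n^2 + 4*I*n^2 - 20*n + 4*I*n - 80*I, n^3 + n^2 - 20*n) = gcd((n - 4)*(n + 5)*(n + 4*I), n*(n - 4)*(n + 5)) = n^2 + n - 20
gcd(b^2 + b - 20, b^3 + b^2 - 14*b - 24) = b - 4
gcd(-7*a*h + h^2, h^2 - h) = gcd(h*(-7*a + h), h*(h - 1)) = h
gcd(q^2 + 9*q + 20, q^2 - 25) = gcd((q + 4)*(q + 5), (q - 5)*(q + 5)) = q + 5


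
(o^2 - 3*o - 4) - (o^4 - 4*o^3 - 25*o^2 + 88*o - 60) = -o^4 + 4*o^3 + 26*o^2 - 91*o + 56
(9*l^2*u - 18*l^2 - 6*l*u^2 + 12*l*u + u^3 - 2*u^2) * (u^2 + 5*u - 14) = 9*l^2*u^3 + 27*l^2*u^2 - 216*l^2*u + 252*l^2 - 6*l*u^4 - 18*l*u^3 + 144*l*u^2 - 168*l*u + u^5 + 3*u^4 - 24*u^3 + 28*u^2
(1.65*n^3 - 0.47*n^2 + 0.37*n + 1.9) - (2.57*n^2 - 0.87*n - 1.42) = 1.65*n^3 - 3.04*n^2 + 1.24*n + 3.32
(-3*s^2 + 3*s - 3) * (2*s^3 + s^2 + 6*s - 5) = -6*s^5 + 3*s^4 - 21*s^3 + 30*s^2 - 33*s + 15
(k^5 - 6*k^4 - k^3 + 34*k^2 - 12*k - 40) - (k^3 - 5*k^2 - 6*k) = k^5 - 6*k^4 - 2*k^3 + 39*k^2 - 6*k - 40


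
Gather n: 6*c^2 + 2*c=6*c^2 + 2*c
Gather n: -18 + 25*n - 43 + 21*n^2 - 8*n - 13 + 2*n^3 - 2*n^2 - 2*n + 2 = 2*n^3 + 19*n^2 + 15*n - 72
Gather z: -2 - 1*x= -x - 2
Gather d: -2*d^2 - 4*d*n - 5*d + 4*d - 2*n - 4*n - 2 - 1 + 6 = -2*d^2 + d*(-4*n - 1) - 6*n + 3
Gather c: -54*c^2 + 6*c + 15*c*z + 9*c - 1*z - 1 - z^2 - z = -54*c^2 + c*(15*z + 15) - z^2 - 2*z - 1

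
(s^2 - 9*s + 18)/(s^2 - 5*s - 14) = (-s^2 + 9*s - 18)/(-s^2 + 5*s + 14)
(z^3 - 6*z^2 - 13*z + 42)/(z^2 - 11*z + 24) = (z^3 - 6*z^2 - 13*z + 42)/(z^2 - 11*z + 24)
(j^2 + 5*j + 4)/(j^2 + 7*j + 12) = (j + 1)/(j + 3)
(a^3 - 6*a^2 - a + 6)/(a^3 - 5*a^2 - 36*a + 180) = (a^2 - 1)/(a^2 + a - 30)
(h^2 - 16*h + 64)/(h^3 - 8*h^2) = (h - 8)/h^2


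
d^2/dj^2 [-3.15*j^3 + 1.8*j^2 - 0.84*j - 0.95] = 3.6 - 18.9*j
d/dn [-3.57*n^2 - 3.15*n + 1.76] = -7.14*n - 3.15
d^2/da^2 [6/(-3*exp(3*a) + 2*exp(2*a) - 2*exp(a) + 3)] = 6*(-2*(9*exp(2*a) - 4*exp(a) + 2)^2*exp(a) + (27*exp(2*a) - 8*exp(a) + 2)*(3*exp(3*a) - 2*exp(2*a) + 2*exp(a) - 3))*exp(a)/(3*exp(3*a) - 2*exp(2*a) + 2*exp(a) - 3)^3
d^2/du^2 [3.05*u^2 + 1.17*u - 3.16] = 6.10000000000000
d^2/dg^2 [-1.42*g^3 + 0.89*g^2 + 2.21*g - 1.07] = 1.78 - 8.52*g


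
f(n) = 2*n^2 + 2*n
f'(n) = 4*n + 2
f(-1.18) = 0.42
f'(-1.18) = -2.72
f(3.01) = 24.14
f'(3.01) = 14.04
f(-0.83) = -0.28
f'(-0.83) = -1.32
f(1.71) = 9.27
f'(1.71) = 8.84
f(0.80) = 2.88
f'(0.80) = 5.20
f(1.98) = 11.80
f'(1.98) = 9.92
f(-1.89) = 3.36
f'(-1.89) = -5.56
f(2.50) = 17.50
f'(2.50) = 12.00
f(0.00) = 0.00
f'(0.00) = 2.00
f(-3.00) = 12.00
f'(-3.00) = -10.00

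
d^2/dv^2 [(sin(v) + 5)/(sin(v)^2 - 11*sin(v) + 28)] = (-sin(v)^5 - 31*sin(v)^4 + 335*sin(v)^3 - 323*sin(v)^2 - 2822*sin(v) + 1546)/(sin(v)^2 - 11*sin(v) + 28)^3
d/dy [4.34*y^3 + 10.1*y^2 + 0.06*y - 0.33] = 13.02*y^2 + 20.2*y + 0.06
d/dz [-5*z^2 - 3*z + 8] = -10*z - 3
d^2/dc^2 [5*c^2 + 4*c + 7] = 10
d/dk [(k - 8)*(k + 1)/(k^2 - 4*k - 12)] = (3*k^2 - 8*k + 52)/(k^4 - 8*k^3 - 8*k^2 + 96*k + 144)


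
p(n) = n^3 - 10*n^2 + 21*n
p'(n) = 3*n^2 - 20*n + 21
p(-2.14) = -100.54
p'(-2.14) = 77.54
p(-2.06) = -94.44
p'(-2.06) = 74.93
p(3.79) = -9.61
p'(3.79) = -11.71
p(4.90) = -19.55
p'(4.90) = -4.97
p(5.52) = -20.59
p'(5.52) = 2.01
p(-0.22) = -5.11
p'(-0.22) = 25.55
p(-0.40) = -10.06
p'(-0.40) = 29.48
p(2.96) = 0.48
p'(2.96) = -11.92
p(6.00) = -18.00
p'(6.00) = 9.00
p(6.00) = -18.00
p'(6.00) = 9.00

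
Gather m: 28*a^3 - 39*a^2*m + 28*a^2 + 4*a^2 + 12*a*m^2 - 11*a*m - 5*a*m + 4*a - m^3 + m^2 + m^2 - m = 28*a^3 + 32*a^2 + 4*a - m^3 + m^2*(12*a + 2) + m*(-39*a^2 - 16*a - 1)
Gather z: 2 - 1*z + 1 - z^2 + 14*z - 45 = -z^2 + 13*z - 42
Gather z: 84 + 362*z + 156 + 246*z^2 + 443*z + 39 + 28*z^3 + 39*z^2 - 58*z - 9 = 28*z^3 + 285*z^2 + 747*z + 270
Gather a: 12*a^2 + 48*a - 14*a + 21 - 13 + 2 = 12*a^2 + 34*a + 10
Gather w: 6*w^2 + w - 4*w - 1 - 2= 6*w^2 - 3*w - 3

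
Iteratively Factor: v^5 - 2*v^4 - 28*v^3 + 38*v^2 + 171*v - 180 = (v + 4)*(v^4 - 6*v^3 - 4*v^2 + 54*v - 45) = (v - 5)*(v + 4)*(v^3 - v^2 - 9*v + 9) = (v - 5)*(v + 3)*(v + 4)*(v^2 - 4*v + 3) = (v - 5)*(v - 3)*(v + 3)*(v + 4)*(v - 1)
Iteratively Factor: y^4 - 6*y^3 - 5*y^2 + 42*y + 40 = (y + 2)*(y^3 - 8*y^2 + 11*y + 20) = (y - 4)*(y + 2)*(y^2 - 4*y - 5) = (y - 4)*(y + 1)*(y + 2)*(y - 5)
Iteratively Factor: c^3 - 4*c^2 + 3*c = (c - 1)*(c^2 - 3*c) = (c - 3)*(c - 1)*(c)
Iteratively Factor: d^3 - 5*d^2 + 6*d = (d)*(d^2 - 5*d + 6) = d*(d - 2)*(d - 3)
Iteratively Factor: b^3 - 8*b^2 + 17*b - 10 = (b - 1)*(b^2 - 7*b + 10) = (b - 5)*(b - 1)*(b - 2)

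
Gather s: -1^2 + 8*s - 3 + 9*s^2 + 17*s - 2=9*s^2 + 25*s - 6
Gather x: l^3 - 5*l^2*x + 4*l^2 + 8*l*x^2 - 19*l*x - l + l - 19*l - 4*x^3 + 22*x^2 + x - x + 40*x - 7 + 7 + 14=l^3 + 4*l^2 - 19*l - 4*x^3 + x^2*(8*l + 22) + x*(-5*l^2 - 19*l + 40) + 14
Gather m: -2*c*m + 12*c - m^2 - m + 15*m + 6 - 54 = 12*c - m^2 + m*(14 - 2*c) - 48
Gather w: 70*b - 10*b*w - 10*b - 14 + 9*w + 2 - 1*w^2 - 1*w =60*b - w^2 + w*(8 - 10*b) - 12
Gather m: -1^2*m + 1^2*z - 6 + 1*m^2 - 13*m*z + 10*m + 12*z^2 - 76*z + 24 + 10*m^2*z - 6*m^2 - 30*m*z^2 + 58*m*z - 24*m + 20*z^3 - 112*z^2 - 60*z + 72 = m^2*(10*z - 5) + m*(-30*z^2 + 45*z - 15) + 20*z^3 - 100*z^2 - 135*z + 90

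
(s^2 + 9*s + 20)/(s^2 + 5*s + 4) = (s + 5)/(s + 1)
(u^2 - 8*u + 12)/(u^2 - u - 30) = (u - 2)/(u + 5)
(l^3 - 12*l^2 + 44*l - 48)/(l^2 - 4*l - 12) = (l^2 - 6*l + 8)/(l + 2)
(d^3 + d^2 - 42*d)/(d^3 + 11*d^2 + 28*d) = (d - 6)/(d + 4)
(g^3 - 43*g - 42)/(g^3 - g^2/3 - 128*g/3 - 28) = 3*(g + 1)/(3*g + 2)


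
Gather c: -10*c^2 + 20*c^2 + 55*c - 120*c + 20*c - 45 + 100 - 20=10*c^2 - 45*c + 35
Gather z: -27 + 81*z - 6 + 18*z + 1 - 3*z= 96*z - 32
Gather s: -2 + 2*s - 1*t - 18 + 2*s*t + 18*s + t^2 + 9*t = s*(2*t + 20) + t^2 + 8*t - 20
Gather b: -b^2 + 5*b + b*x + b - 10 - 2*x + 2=-b^2 + b*(x + 6) - 2*x - 8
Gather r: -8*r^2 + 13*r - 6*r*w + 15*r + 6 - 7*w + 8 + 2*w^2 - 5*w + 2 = -8*r^2 + r*(28 - 6*w) + 2*w^2 - 12*w + 16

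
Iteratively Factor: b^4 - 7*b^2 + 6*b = (b - 2)*(b^3 + 2*b^2 - 3*b) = b*(b - 2)*(b^2 + 2*b - 3) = b*(b - 2)*(b - 1)*(b + 3)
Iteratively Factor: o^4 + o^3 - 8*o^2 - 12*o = (o)*(o^3 + o^2 - 8*o - 12) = o*(o + 2)*(o^2 - o - 6) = o*(o - 3)*(o + 2)*(o + 2)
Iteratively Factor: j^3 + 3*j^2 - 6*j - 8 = (j + 1)*(j^2 + 2*j - 8) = (j - 2)*(j + 1)*(j + 4)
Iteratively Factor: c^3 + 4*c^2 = (c + 4)*(c^2) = c*(c + 4)*(c)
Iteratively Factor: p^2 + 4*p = (p + 4)*(p)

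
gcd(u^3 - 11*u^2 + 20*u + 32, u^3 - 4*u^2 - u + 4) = u^2 - 3*u - 4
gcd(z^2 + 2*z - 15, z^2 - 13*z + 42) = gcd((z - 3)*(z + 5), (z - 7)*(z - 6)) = 1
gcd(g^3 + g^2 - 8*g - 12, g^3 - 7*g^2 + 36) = g^2 - g - 6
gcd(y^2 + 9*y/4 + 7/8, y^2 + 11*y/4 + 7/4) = y + 7/4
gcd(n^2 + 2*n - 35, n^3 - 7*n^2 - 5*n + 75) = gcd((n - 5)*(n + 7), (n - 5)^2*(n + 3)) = n - 5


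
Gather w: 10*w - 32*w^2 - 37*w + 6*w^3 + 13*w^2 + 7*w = 6*w^3 - 19*w^2 - 20*w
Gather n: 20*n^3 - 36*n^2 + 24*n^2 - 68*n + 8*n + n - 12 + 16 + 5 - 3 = 20*n^3 - 12*n^2 - 59*n + 6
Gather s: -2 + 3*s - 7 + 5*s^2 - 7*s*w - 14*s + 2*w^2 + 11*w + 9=5*s^2 + s*(-7*w - 11) + 2*w^2 + 11*w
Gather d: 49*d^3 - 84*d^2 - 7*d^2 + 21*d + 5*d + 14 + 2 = 49*d^3 - 91*d^2 + 26*d + 16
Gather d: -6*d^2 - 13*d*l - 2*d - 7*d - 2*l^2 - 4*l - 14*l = -6*d^2 + d*(-13*l - 9) - 2*l^2 - 18*l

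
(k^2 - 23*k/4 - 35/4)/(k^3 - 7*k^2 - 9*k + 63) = (k + 5/4)/(k^2 - 9)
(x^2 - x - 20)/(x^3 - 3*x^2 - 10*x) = (x + 4)/(x*(x + 2))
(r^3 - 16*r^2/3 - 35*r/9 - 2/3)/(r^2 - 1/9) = (3*r^2 - 17*r - 6)/(3*r - 1)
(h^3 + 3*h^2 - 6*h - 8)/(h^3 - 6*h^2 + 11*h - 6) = (h^2 + 5*h + 4)/(h^2 - 4*h + 3)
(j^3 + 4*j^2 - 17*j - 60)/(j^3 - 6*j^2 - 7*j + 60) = (j + 5)/(j - 5)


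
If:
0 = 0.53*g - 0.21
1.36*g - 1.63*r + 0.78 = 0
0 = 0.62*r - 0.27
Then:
No Solution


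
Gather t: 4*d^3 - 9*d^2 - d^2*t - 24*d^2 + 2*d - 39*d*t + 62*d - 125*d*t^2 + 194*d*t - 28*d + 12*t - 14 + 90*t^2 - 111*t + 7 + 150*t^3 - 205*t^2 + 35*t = 4*d^3 - 33*d^2 + 36*d + 150*t^3 + t^2*(-125*d - 115) + t*(-d^2 + 155*d - 64) - 7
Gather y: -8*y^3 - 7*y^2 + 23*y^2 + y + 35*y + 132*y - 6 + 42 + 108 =-8*y^3 + 16*y^2 + 168*y + 144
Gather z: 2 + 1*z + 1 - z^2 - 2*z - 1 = -z^2 - z + 2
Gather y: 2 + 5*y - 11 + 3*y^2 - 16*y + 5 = 3*y^2 - 11*y - 4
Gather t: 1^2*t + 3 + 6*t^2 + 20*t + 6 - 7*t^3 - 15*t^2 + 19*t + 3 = -7*t^3 - 9*t^2 + 40*t + 12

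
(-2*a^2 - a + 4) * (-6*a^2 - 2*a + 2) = 12*a^4 + 10*a^3 - 26*a^2 - 10*a + 8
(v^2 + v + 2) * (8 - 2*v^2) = -2*v^4 - 2*v^3 + 4*v^2 + 8*v + 16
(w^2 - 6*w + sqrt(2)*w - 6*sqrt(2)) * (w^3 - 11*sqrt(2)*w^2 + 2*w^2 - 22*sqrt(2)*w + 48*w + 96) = w^5 - 10*sqrt(2)*w^4 - 4*w^4 + 14*w^3 + 40*sqrt(2)*w^3 - 104*w^2 + 168*sqrt(2)*w^2 - 312*w - 192*sqrt(2)*w - 576*sqrt(2)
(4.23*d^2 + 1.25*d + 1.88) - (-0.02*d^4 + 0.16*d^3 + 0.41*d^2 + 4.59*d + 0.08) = 0.02*d^4 - 0.16*d^3 + 3.82*d^2 - 3.34*d + 1.8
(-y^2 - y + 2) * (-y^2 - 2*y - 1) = y^4 + 3*y^3 + y^2 - 3*y - 2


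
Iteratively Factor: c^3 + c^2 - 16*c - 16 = (c - 4)*(c^2 + 5*c + 4) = (c - 4)*(c + 1)*(c + 4)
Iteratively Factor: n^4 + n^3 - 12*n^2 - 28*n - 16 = (n + 2)*(n^3 - n^2 - 10*n - 8) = (n + 2)^2*(n^2 - 3*n - 4) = (n - 4)*(n + 2)^2*(n + 1)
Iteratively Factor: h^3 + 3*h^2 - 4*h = (h - 1)*(h^2 + 4*h) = (h - 1)*(h + 4)*(h)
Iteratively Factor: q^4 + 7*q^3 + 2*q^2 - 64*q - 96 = (q - 3)*(q^3 + 10*q^2 + 32*q + 32) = (q - 3)*(q + 2)*(q^2 + 8*q + 16) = (q - 3)*(q + 2)*(q + 4)*(q + 4)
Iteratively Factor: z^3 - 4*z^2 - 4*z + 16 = (z - 2)*(z^2 - 2*z - 8) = (z - 2)*(z + 2)*(z - 4)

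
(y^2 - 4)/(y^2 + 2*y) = (y - 2)/y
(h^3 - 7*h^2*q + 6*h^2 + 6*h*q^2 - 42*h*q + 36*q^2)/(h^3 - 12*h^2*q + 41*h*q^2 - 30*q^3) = (-h - 6)/(-h + 5*q)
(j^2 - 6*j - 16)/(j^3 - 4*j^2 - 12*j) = (j - 8)/(j*(j - 6))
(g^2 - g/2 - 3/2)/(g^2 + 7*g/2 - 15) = (2*g^2 - g - 3)/(2*g^2 + 7*g - 30)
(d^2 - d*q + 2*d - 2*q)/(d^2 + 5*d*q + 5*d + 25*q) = (d^2 - d*q + 2*d - 2*q)/(d^2 + 5*d*q + 5*d + 25*q)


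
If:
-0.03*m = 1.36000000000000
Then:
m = -45.33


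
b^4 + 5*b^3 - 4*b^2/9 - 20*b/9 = b*(b - 2/3)*(b + 2/3)*(b + 5)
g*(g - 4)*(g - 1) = g^3 - 5*g^2 + 4*g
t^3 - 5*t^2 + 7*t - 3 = (t - 3)*(t - 1)^2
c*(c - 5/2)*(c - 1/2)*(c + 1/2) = c^4 - 5*c^3/2 - c^2/4 + 5*c/8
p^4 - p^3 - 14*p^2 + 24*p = p*(p - 3)*(p - 2)*(p + 4)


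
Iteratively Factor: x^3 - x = (x)*(x^2 - 1) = x*(x + 1)*(x - 1)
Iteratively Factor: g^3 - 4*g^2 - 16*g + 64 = (g - 4)*(g^2 - 16) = (g - 4)^2*(g + 4)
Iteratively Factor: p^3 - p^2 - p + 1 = (p + 1)*(p^2 - 2*p + 1) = (p - 1)*(p + 1)*(p - 1)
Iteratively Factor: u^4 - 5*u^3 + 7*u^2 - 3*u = (u - 1)*(u^3 - 4*u^2 + 3*u) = (u - 3)*(u - 1)*(u^2 - u) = (u - 3)*(u - 1)^2*(u)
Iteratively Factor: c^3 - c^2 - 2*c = (c - 2)*(c^2 + c) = c*(c - 2)*(c + 1)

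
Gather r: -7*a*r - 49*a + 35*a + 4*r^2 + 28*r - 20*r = -14*a + 4*r^2 + r*(8 - 7*a)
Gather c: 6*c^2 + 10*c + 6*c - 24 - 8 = 6*c^2 + 16*c - 32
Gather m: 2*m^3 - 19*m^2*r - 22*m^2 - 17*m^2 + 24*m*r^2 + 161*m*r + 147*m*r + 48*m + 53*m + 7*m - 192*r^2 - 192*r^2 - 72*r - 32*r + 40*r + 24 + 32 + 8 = 2*m^3 + m^2*(-19*r - 39) + m*(24*r^2 + 308*r + 108) - 384*r^2 - 64*r + 64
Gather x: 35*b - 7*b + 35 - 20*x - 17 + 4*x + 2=28*b - 16*x + 20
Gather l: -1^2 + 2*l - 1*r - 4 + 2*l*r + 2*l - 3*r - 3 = l*(2*r + 4) - 4*r - 8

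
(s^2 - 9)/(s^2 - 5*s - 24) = (s - 3)/(s - 8)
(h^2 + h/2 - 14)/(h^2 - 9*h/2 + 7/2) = (h + 4)/(h - 1)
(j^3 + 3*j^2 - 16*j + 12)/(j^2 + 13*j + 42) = (j^2 - 3*j + 2)/(j + 7)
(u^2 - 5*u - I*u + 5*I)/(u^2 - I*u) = (u - 5)/u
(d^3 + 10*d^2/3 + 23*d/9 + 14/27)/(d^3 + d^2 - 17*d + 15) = (27*d^3 + 90*d^2 + 69*d + 14)/(27*(d^3 + d^2 - 17*d + 15))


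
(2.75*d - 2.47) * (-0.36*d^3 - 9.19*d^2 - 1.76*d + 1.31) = -0.99*d^4 - 24.3833*d^3 + 17.8593*d^2 + 7.9497*d - 3.2357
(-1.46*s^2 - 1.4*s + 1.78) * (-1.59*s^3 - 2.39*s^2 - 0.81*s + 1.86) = 2.3214*s^5 + 5.7154*s^4 + 1.6984*s^3 - 5.8358*s^2 - 4.0458*s + 3.3108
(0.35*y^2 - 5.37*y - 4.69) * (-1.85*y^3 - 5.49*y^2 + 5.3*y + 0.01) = -0.6475*y^5 + 8.013*y^4 + 40.0128*y^3 - 2.7094*y^2 - 24.9107*y - 0.0469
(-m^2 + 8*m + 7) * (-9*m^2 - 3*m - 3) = 9*m^4 - 69*m^3 - 84*m^2 - 45*m - 21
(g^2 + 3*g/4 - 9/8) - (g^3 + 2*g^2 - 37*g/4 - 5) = -g^3 - g^2 + 10*g + 31/8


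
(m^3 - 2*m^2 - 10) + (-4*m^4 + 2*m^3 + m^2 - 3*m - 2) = -4*m^4 + 3*m^3 - m^2 - 3*m - 12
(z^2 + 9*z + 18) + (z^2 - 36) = 2*z^2 + 9*z - 18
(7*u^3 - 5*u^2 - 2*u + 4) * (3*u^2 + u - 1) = 21*u^5 - 8*u^4 - 18*u^3 + 15*u^2 + 6*u - 4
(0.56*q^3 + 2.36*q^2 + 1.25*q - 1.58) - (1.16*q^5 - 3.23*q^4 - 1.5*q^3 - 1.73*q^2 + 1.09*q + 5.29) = -1.16*q^5 + 3.23*q^4 + 2.06*q^3 + 4.09*q^2 + 0.16*q - 6.87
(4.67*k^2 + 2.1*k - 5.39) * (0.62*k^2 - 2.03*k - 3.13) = 2.8954*k^4 - 8.1781*k^3 - 22.2219*k^2 + 4.3687*k + 16.8707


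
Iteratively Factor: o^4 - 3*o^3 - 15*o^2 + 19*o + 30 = (o - 2)*(o^3 - o^2 - 17*o - 15) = (o - 5)*(o - 2)*(o^2 + 4*o + 3) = (o - 5)*(o - 2)*(o + 3)*(o + 1)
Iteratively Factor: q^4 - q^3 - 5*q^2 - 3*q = (q + 1)*(q^3 - 2*q^2 - 3*q) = (q + 1)^2*(q^2 - 3*q) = q*(q + 1)^2*(q - 3)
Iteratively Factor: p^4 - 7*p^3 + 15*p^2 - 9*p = (p - 3)*(p^3 - 4*p^2 + 3*p) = (p - 3)^2*(p^2 - p) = p*(p - 3)^2*(p - 1)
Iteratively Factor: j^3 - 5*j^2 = (j - 5)*(j^2) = j*(j - 5)*(j)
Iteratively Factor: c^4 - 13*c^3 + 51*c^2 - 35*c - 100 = (c - 4)*(c^3 - 9*c^2 + 15*c + 25) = (c - 5)*(c - 4)*(c^2 - 4*c - 5) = (c - 5)*(c - 4)*(c + 1)*(c - 5)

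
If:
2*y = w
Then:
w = 2*y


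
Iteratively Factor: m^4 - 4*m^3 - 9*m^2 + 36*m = (m - 4)*(m^3 - 9*m) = m*(m - 4)*(m^2 - 9) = m*(m - 4)*(m + 3)*(m - 3)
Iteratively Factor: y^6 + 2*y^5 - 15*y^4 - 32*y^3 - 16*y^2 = (y - 4)*(y^5 + 6*y^4 + 9*y^3 + 4*y^2) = (y - 4)*(y + 4)*(y^4 + 2*y^3 + y^2) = (y - 4)*(y + 1)*(y + 4)*(y^3 + y^2) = (y - 4)*(y + 1)^2*(y + 4)*(y^2) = y*(y - 4)*(y + 1)^2*(y + 4)*(y)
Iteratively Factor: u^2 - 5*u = (u - 5)*(u)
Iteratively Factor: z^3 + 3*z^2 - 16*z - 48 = (z - 4)*(z^2 + 7*z + 12) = (z - 4)*(z + 4)*(z + 3)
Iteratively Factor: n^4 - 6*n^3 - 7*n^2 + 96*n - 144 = (n - 4)*(n^3 - 2*n^2 - 15*n + 36) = (n - 4)*(n + 4)*(n^2 - 6*n + 9) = (n - 4)*(n - 3)*(n + 4)*(n - 3)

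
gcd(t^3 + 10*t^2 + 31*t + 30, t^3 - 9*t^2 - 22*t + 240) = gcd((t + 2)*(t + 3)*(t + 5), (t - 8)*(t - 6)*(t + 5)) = t + 5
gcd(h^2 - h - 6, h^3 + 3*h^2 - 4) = h + 2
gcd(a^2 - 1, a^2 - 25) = 1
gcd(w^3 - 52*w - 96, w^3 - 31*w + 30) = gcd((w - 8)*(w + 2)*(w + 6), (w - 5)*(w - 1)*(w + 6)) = w + 6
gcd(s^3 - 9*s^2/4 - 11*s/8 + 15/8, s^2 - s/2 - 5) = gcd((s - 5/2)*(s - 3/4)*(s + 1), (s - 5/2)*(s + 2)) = s - 5/2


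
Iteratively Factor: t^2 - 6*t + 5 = (t - 1)*(t - 5)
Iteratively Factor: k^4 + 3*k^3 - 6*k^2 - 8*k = (k - 2)*(k^3 + 5*k^2 + 4*k) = (k - 2)*(k + 1)*(k^2 + 4*k) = k*(k - 2)*(k + 1)*(k + 4)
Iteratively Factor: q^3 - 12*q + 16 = (q - 2)*(q^2 + 2*q - 8) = (q - 2)*(q + 4)*(q - 2)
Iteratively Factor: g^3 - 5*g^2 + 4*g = (g - 1)*(g^2 - 4*g) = (g - 4)*(g - 1)*(g)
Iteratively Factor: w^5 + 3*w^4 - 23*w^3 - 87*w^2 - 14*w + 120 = (w - 5)*(w^4 + 8*w^3 + 17*w^2 - 2*w - 24) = (w - 5)*(w + 4)*(w^3 + 4*w^2 + w - 6) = (w - 5)*(w + 2)*(w + 4)*(w^2 + 2*w - 3) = (w - 5)*(w + 2)*(w + 3)*(w + 4)*(w - 1)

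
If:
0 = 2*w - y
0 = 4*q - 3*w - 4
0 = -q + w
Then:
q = 4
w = 4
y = 8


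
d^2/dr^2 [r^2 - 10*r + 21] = 2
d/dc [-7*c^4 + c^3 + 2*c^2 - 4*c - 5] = -28*c^3 + 3*c^2 + 4*c - 4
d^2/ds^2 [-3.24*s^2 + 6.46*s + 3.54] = -6.48000000000000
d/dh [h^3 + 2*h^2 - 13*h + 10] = 3*h^2 + 4*h - 13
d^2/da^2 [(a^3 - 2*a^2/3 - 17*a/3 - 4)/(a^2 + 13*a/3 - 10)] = 36*(39*a^3 - 243*a^2 + 117*a - 641)/(27*a^6 + 351*a^5 + 711*a^4 - 4823*a^3 - 7110*a^2 + 35100*a - 27000)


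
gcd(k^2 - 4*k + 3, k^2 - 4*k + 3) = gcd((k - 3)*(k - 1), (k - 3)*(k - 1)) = k^2 - 4*k + 3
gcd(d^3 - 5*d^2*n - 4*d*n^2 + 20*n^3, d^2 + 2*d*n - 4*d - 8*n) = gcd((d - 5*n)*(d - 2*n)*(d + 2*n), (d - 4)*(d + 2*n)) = d + 2*n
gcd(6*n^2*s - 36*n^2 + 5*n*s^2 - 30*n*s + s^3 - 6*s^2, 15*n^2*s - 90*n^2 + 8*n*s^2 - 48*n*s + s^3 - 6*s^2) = 3*n*s - 18*n + s^2 - 6*s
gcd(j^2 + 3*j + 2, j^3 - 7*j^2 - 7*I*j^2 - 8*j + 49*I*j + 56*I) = j + 1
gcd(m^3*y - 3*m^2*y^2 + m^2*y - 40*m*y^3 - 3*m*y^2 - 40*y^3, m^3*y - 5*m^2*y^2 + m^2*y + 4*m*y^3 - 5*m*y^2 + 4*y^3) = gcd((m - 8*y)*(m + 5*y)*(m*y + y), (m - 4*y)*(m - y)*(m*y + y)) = m*y + y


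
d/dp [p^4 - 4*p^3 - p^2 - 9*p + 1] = 4*p^3 - 12*p^2 - 2*p - 9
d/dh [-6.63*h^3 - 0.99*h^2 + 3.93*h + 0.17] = -19.89*h^2 - 1.98*h + 3.93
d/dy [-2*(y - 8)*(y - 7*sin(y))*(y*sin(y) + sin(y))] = 2*(8 - y)*(y - 7*sin(y))*(y*cos(y) + sqrt(2)*sin(y + pi/4)) + 2*(y - 8)*(y + 1)*(7*cos(y) - 1)*sin(y) - 2*(y + 1)*(y - 7*sin(y))*sin(y)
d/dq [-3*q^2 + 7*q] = 7 - 6*q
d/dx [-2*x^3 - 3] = -6*x^2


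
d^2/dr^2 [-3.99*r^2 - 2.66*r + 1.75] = -7.98000000000000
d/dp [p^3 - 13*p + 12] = 3*p^2 - 13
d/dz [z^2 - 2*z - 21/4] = 2*z - 2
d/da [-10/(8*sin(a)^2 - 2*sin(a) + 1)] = 20*(8*sin(a) - 1)*cos(a)/(8*sin(a)^2 - 2*sin(a) + 1)^2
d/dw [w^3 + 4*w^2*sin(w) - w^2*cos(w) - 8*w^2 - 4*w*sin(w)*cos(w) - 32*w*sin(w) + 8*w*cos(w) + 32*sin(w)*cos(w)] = w^2*sin(w) + 4*w^2*cos(w) + 3*w^2 - 34*w*cos(w) - 4*w*cos(2*w) - 16*w - 32*sin(w) - 2*sin(2*w) + 8*cos(w) + 32*cos(2*w)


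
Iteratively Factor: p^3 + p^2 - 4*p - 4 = (p - 2)*(p^2 + 3*p + 2) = (p - 2)*(p + 2)*(p + 1)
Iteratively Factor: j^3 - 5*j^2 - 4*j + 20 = (j + 2)*(j^2 - 7*j + 10) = (j - 5)*(j + 2)*(j - 2)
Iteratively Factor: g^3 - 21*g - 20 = (g - 5)*(g^2 + 5*g + 4) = (g - 5)*(g + 4)*(g + 1)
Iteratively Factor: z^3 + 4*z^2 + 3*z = (z)*(z^2 + 4*z + 3) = z*(z + 1)*(z + 3)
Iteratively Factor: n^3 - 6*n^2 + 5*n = (n - 1)*(n^2 - 5*n) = (n - 5)*(n - 1)*(n)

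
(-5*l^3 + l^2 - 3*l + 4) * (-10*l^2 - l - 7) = 50*l^5 - 5*l^4 + 64*l^3 - 44*l^2 + 17*l - 28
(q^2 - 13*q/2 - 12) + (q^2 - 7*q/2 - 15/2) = 2*q^2 - 10*q - 39/2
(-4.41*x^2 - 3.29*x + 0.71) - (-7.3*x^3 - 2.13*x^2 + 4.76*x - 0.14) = 7.3*x^3 - 2.28*x^2 - 8.05*x + 0.85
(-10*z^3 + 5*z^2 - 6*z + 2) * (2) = -20*z^3 + 10*z^2 - 12*z + 4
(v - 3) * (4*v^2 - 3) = 4*v^3 - 12*v^2 - 3*v + 9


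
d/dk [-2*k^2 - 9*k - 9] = -4*k - 9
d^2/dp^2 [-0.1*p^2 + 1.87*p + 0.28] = -0.200000000000000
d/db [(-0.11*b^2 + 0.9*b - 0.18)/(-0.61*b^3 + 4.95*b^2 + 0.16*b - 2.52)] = (-0.0671*b^4 + 1.098*b^3 - 4.802*b^2 + 2.3364*b - 2.2392)/(0.3721*b^6 - 6.039*b^5 + 24.3073*b^4 + 4.6584*b^3 - 24.9224*b^2 - 0.8064*b + 6.3504)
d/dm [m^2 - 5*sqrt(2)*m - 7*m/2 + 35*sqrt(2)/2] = 2*m - 5*sqrt(2) - 7/2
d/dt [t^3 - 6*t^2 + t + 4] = 3*t^2 - 12*t + 1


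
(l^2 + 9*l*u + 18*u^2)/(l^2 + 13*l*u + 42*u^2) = (l + 3*u)/(l + 7*u)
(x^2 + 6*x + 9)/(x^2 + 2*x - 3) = (x + 3)/(x - 1)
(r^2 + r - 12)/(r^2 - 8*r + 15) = (r + 4)/(r - 5)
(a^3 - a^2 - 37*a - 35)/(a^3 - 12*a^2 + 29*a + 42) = (a + 5)/(a - 6)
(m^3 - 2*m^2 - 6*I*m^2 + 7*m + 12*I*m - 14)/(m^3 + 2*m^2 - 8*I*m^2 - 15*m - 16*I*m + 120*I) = (m^3 + m^2*(-2 - 6*I) + m*(7 + 12*I) - 14)/(m^3 + m^2*(2 - 8*I) + m*(-15 - 16*I) + 120*I)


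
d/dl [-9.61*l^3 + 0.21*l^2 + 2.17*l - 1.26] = -28.83*l^2 + 0.42*l + 2.17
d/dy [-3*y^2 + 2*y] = 2 - 6*y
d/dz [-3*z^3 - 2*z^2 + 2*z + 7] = -9*z^2 - 4*z + 2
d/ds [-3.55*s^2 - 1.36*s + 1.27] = -7.1*s - 1.36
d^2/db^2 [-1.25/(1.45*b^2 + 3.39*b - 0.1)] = (5.25625*b^2 + 12.28875*b - 1.25*(2.9*b + 3.39)*(5.8*b + 6.78) - 0.3625)/(1.45*b^2 + 3.39*b - 0.1)^3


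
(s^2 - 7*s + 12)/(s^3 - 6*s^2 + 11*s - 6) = (s - 4)/(s^2 - 3*s + 2)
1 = 1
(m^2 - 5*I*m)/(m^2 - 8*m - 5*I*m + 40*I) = m/(m - 8)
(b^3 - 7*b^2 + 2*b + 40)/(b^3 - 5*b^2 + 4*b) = (b^2 - 3*b - 10)/(b*(b - 1))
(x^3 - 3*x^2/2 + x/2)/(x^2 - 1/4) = 2*x*(x - 1)/(2*x + 1)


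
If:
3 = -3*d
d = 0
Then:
No Solution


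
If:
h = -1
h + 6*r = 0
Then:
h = -1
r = 1/6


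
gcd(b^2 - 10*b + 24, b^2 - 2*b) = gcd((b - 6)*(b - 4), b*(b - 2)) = 1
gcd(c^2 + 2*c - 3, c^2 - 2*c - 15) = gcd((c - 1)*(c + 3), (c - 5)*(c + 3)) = c + 3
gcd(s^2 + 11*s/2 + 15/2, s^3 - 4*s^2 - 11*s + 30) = s + 3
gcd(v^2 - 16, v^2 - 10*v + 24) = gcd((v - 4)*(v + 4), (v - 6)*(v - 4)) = v - 4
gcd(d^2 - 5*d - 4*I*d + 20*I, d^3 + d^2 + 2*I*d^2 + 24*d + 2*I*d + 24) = d - 4*I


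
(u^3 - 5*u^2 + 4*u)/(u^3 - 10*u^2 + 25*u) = (u^2 - 5*u + 4)/(u^2 - 10*u + 25)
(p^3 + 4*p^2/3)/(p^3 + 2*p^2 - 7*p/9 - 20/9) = 3*p^2/(3*p^2 + 2*p - 5)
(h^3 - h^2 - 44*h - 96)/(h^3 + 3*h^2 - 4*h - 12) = (h^2 - 4*h - 32)/(h^2 - 4)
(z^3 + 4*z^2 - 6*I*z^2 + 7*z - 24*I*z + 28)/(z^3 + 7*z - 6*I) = (z^3 + z^2*(4 - 6*I) + z*(7 - 24*I) + 28)/(z^3 + 7*z - 6*I)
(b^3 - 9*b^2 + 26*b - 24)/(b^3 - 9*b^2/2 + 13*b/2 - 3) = 2*(b^2 - 7*b + 12)/(2*b^2 - 5*b + 3)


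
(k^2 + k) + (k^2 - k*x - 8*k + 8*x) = 2*k^2 - k*x - 7*k + 8*x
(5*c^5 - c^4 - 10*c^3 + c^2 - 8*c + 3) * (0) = 0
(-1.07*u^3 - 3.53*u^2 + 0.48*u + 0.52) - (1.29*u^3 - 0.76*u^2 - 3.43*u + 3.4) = -2.36*u^3 - 2.77*u^2 + 3.91*u - 2.88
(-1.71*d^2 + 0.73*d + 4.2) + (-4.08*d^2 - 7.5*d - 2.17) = -5.79*d^2 - 6.77*d + 2.03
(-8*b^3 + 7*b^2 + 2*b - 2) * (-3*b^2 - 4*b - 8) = 24*b^5 + 11*b^4 + 30*b^3 - 58*b^2 - 8*b + 16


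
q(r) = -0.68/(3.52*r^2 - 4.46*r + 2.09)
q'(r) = -0.68*(4.46 - 7.04*r)/(3.52*r^2 - 4.46*r + 2.09)^2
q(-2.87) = -0.02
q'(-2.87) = -0.01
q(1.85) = -0.12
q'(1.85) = 0.17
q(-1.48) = -0.04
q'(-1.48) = -0.04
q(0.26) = -0.58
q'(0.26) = -1.31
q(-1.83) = -0.03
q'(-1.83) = -0.02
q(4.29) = -0.01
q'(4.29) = 0.01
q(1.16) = -0.41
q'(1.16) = 0.92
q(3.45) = -0.02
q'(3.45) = 0.02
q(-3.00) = -0.01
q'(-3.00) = -0.01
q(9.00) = -0.00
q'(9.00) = 0.00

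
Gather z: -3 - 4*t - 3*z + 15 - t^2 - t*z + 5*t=-t^2 + t + z*(-t - 3) + 12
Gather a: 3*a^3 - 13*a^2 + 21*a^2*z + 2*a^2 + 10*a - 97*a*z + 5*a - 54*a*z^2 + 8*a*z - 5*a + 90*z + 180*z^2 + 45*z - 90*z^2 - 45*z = 3*a^3 + a^2*(21*z - 11) + a*(-54*z^2 - 89*z + 10) + 90*z^2 + 90*z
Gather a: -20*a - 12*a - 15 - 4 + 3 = -32*a - 16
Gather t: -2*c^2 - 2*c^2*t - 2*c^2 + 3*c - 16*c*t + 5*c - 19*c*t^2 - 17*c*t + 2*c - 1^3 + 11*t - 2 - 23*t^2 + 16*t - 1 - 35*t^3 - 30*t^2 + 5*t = -4*c^2 + 10*c - 35*t^3 + t^2*(-19*c - 53) + t*(-2*c^2 - 33*c + 32) - 4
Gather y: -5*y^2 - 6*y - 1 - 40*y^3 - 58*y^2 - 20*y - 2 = -40*y^3 - 63*y^2 - 26*y - 3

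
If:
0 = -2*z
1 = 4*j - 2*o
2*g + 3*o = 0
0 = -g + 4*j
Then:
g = 3/7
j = 3/28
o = -2/7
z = 0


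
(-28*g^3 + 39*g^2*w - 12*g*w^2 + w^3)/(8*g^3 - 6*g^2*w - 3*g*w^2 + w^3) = (-7*g + w)/(2*g + w)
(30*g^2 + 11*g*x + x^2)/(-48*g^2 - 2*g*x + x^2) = (5*g + x)/(-8*g + x)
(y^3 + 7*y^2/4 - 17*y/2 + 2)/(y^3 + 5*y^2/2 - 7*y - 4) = (4*y - 1)/(2*(2*y + 1))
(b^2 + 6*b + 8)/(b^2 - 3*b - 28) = (b + 2)/(b - 7)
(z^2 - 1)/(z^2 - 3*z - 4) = (z - 1)/(z - 4)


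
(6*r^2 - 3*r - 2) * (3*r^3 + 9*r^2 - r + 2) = 18*r^5 + 45*r^4 - 39*r^3 - 3*r^2 - 4*r - 4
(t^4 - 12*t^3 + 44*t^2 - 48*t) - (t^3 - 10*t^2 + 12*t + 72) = t^4 - 13*t^3 + 54*t^2 - 60*t - 72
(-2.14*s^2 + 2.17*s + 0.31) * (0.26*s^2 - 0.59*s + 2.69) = -0.5564*s^4 + 1.8268*s^3 - 6.9563*s^2 + 5.6544*s + 0.8339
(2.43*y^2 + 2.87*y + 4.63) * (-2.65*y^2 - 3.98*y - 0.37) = -6.4395*y^4 - 17.2769*y^3 - 24.5912*y^2 - 19.4893*y - 1.7131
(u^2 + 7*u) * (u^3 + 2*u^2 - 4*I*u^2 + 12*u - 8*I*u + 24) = u^5 + 9*u^4 - 4*I*u^4 + 26*u^3 - 36*I*u^3 + 108*u^2 - 56*I*u^2 + 168*u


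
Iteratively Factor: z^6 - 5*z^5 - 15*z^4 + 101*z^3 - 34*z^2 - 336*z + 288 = (z + 2)*(z^5 - 7*z^4 - z^3 + 103*z^2 - 240*z + 144) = (z - 1)*(z + 2)*(z^4 - 6*z^3 - 7*z^2 + 96*z - 144) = (z - 3)*(z - 1)*(z + 2)*(z^3 - 3*z^2 - 16*z + 48) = (z - 3)*(z - 1)*(z + 2)*(z + 4)*(z^2 - 7*z + 12) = (z - 3)^2*(z - 1)*(z + 2)*(z + 4)*(z - 4)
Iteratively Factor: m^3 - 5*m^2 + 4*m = (m - 4)*(m^2 - m) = (m - 4)*(m - 1)*(m)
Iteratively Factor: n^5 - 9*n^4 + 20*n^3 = (n)*(n^4 - 9*n^3 + 20*n^2) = n*(n - 4)*(n^3 - 5*n^2) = n*(n - 5)*(n - 4)*(n^2) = n^2*(n - 5)*(n - 4)*(n)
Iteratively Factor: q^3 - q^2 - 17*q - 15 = (q + 3)*(q^2 - 4*q - 5) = (q - 5)*(q + 3)*(q + 1)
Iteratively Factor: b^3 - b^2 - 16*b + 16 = (b - 4)*(b^2 + 3*b - 4) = (b - 4)*(b + 4)*(b - 1)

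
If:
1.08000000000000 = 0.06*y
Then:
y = 18.00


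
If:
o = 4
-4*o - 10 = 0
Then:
No Solution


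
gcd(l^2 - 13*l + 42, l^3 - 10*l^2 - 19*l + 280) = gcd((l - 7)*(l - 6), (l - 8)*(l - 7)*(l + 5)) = l - 7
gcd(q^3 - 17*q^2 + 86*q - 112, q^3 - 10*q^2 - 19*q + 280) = q^2 - 15*q + 56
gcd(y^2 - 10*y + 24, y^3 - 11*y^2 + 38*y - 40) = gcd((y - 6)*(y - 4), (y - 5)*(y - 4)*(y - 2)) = y - 4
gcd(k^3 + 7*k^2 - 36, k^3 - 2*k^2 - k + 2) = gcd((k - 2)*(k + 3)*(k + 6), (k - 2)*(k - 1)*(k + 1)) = k - 2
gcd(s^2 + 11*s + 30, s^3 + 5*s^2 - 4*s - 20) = s + 5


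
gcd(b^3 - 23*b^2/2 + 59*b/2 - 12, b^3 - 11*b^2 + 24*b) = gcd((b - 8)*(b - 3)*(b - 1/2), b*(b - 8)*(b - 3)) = b^2 - 11*b + 24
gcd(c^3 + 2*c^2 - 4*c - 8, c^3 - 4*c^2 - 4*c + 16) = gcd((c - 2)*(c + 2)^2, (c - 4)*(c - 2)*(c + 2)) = c^2 - 4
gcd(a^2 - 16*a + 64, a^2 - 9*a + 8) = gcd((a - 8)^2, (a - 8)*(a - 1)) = a - 8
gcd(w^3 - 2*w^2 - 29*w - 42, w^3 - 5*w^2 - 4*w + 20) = w + 2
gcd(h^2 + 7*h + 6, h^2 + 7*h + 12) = 1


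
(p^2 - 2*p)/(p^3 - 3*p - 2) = p/(p^2 + 2*p + 1)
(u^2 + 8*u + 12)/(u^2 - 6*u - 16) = (u + 6)/(u - 8)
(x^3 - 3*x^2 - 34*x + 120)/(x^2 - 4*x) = x + 1 - 30/x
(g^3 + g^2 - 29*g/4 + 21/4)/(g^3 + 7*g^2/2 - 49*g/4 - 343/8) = 2*(2*g^2 - 5*g + 3)/(4*g^2 - 49)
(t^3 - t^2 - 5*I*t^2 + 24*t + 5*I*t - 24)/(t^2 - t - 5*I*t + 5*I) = (t^2 - 5*I*t + 24)/(t - 5*I)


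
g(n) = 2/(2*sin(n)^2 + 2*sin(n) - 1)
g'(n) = 2*(-4*sin(n)*cos(n) - 2*cos(n))/(2*sin(n)^2 + 2*sin(n) - 1)^2 = -(4*sin(2*n) + 4*cos(n))/(2*sin(n) - cos(2*n))^2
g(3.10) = -2.19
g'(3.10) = 5.19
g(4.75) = -2.00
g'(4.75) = 0.15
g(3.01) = -2.84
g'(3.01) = 10.13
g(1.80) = 0.70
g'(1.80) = 0.33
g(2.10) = 0.90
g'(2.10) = 1.12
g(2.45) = 1.84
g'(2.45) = 5.91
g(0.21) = -4.03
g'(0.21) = -22.52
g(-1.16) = -1.74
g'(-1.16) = 1.00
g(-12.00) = 3.08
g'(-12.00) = -16.62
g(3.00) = -2.95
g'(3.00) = 11.05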